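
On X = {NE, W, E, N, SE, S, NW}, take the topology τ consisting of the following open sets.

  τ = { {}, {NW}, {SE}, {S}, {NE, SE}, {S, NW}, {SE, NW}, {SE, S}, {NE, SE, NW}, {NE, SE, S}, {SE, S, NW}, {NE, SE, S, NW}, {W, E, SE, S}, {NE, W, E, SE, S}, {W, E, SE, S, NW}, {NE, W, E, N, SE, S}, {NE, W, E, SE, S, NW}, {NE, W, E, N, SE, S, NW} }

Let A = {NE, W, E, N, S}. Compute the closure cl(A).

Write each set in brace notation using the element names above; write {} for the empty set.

closure: X∖int(X∖A) = X∖{SE, NW} = {NE, W, E, N, S}

{NE, W, E, N, S}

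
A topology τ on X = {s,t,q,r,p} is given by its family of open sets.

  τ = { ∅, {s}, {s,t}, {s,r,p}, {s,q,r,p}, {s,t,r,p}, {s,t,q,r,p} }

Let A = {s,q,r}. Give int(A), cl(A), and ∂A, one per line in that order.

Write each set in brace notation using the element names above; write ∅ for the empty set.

open subsets of A: ∅, {s}; so int(A) = {s}
closure: X∖int(X∖A) = X∖∅ = {s,t,q,r,p}
∂A = {s,t,q,r,p} minus {s} = {t,q,r,p}

int(A) = {s}
cl(A)  = {s,t,q,r,p}
∂A     = {t,q,r,p}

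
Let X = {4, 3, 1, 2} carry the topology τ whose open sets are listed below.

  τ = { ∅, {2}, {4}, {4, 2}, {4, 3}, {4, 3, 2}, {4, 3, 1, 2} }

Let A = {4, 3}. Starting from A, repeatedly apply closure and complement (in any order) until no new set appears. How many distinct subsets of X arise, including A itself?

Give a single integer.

cl via duality: int({1, 2}) = {2}, so X∖{2} = {4, 3, 1}
Write k for closure, c for complement:
  1. A     = {4, 3}
  2. kA    = {4, 3, 1}
  3. cA    = {1, 2}
  4. ckA   = {2}
applying k or c yields no new set

4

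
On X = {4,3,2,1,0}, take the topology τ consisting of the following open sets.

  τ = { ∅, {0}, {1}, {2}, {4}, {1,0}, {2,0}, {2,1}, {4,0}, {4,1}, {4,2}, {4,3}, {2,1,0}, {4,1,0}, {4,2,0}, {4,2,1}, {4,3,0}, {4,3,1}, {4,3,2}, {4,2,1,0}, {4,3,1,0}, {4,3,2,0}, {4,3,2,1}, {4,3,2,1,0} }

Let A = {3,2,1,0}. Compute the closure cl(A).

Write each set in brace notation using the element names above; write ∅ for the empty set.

{3,2,1,0}

X∖A={4}, int(X∖A)={4}, hence cl(A)={3,2,1,0}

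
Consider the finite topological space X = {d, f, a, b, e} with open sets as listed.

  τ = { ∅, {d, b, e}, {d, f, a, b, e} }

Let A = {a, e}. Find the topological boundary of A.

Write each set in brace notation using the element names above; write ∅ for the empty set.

interior: largest open inside A is ∅ (from ∅)
cl via duality: int({d, f, b}) = ∅, so X∖∅ = {d, f, a, b, e}
cl∖int = {d, f, a, b, e}

{d, f, a, b, e}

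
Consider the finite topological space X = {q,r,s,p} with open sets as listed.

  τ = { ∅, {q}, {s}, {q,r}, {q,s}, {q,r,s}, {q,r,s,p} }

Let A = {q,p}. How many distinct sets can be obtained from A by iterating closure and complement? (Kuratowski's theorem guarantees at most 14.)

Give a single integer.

8

closure: X∖int(X∖A) = X∖{s} = {q,r,p}
Let k=closure and c=complement:
  1. A     = {q,p}
  2. kA    = {q,r,p}
  3. cA    = {r,s}
  4. ckA   = {s}
  5. kcA   = {r,s,p}
  6. kckA  = {s,p}
  7. ckcA  = {q}
  8. ckckA = {q,r}
— saturated at 8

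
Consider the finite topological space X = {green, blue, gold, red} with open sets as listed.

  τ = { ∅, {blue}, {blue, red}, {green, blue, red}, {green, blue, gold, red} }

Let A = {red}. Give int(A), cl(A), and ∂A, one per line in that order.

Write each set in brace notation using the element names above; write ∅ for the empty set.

open subsets of A: ∅; so int(A) = ∅
closure: X∖int(X∖A) = X∖{blue} = {green, gold, red}
∂A = {green, gold, red} minus ∅ = {green, gold, red}

int(A) = ∅
cl(A)  = {green, gold, red}
∂A     = {green, gold, red}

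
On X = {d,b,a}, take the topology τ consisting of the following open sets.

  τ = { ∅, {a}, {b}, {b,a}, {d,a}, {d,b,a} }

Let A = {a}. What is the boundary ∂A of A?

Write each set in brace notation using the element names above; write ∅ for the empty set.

{d}

opens ⊆ A: ∅, {a}; union → int = {a}
complement {d,b}; its interior {b}; cl(A) = X∖{b} = {d,a}
boundary = {d,a} ∖ {a} = {d}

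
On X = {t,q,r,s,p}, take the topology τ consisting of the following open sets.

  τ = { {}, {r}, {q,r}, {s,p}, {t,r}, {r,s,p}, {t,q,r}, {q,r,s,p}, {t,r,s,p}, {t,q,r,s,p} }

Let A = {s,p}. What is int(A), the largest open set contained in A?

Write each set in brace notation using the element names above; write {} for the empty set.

{s,p}

open subsets of A: {}, {s,p}; so int(A) = {s,p}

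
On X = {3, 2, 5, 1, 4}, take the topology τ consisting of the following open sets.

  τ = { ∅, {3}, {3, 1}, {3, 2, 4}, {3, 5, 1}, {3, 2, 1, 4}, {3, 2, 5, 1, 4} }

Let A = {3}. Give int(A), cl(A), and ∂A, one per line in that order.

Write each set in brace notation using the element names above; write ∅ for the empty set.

int(A) = {3}
cl(A)  = {3, 2, 5, 1, 4}
∂A     = {2, 5, 1, 4}

interior: largest open inside A is {3} (from ∅, {3})
cl via duality: int({2, 5, 1, 4}) = ∅, so X∖∅ = {3, 2, 5, 1, 4}
cl∖int = {2, 5, 1, 4}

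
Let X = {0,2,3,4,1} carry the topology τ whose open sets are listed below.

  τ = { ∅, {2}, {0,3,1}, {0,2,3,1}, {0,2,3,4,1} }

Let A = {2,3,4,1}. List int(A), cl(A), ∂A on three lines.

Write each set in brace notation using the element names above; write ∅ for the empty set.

int(A) = {2}
cl(A)  = {0,2,3,4,1}
∂A     = {0,3,4,1}

interior: largest open inside A is {2} (from ∅, {2})
cl via duality: int({0}) = ∅, so X∖∅ = {0,2,3,4,1}
cl∖int = {0,3,4,1}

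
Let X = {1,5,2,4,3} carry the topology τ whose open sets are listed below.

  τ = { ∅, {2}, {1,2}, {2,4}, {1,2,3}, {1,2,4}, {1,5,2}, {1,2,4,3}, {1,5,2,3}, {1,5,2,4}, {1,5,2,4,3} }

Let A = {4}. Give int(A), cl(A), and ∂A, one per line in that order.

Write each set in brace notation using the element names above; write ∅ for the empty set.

opens ⊆ A: ∅; union → int = ∅
complement {1,5,2,3}; its interior {1,5,2,3}; cl(A) = X∖{1,5,2,3} = {4}
boundary = {4} ∖ ∅ = {4}

int(A) = ∅
cl(A)  = {4}
∂A     = {4}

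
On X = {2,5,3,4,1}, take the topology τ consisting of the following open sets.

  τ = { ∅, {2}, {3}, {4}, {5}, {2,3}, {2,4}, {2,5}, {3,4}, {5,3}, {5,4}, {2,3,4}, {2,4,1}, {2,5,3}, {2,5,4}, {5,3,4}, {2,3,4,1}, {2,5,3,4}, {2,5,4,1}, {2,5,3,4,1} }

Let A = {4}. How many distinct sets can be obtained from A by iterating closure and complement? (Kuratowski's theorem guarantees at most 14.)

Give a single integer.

4

X∖A={2,5,3,1}, int(X∖A)={2,5,3}, hence cl(A)={4,1}
Orbit (k=closure, c=complement):
  1. A     = {4}
  2. kA    = {4,1}
  3. cA    = {2,5,3,1}
  4. ckA   = {2,5,3}
(closed under both — stop)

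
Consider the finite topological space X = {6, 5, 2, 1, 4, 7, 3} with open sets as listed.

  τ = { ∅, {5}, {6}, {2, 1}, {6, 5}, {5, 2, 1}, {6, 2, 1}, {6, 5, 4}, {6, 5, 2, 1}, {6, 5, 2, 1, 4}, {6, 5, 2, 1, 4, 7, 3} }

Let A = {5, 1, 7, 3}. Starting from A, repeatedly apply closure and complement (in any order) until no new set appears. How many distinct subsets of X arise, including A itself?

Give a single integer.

closure: X∖int(X∖A) = X∖{6} = {5, 2, 1, 4, 7, 3}
Let k=closure and c=complement:
  1. A     = {5, 1, 7, 3}
  2. kA    = {5, 2, 1, 4, 7, 3}
  3. cA    = {6, 2, 4}
  4. ckA   = {6}
  5. kcA   = {6, 2, 1, 4, 7, 3}
  6. kckA  = {6, 4, 7, 3}
  7. ckcA  = {5}
  8. ckckA = {5, 2, 1}
  9. kckcA = {5, 4, 7, 3}
  10. ckckcA = {6, 2, 1}
— saturated at 10

10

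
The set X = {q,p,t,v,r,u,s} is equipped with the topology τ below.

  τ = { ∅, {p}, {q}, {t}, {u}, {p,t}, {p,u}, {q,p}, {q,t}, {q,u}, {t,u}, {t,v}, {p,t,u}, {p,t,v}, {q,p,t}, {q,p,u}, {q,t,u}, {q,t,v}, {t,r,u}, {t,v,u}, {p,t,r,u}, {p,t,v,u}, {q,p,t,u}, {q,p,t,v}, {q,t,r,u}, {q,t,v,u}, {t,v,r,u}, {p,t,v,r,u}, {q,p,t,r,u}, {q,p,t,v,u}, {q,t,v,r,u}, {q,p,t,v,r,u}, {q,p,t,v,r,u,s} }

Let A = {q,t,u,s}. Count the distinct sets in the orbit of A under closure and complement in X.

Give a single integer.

8

X∖A={p,v,r}, int(X∖A)={p}, hence cl(A)={q,t,v,r,u,s}
Orbit (k=closure, c=complement):
  1. A     = {q,t,u,s}
  2. kA    = {q,t,v,r,u,s}
  3. cA    = {p,v,r}
  4. ckA   = {p}
  5. kcA   = {p,v,r,s}
  6. kckA  = {p,s}
  7. ckcA  = {q,t,u}
  8. ckckA = {q,t,v,r,u}
(closed under both — stop)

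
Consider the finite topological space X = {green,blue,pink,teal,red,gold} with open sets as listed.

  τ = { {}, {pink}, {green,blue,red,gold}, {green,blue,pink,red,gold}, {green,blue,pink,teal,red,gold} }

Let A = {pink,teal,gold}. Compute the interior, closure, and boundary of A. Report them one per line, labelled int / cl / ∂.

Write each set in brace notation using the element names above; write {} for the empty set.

int(A) = {pink}
cl(A)  = {green,blue,pink,teal,red,gold}
∂A     = {green,blue,teal,red,gold}

U open, U⊆A: {}, {pink}. int(A) = ⋃ = {pink}
X∖A={green,blue,red}, int(X∖A)={}, hence cl(A)={green,blue,pink,teal,red,gold}
∂A: remove int from cl → {green,blue,teal,red,gold}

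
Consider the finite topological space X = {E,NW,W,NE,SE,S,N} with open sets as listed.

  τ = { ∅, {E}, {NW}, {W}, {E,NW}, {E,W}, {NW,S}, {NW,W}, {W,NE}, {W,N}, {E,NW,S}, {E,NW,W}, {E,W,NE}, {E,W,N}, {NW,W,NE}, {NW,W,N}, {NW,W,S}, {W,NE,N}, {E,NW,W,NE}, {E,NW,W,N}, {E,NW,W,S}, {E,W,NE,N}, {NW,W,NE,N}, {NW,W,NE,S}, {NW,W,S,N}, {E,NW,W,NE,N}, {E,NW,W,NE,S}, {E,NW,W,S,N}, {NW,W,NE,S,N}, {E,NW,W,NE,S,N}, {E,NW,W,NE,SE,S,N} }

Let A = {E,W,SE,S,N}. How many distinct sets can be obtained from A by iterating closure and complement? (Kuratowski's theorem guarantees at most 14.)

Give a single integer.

10

cl via duality: int({NW,NE}) = {NW}, so X∖{NW} = {E,W,NE,SE,S,N}
Write k for closure, c for complement:
  1. A     = {E,W,SE,S,N}
  2. kA    = {E,W,NE,SE,S,N}
  3. cA    = {NW,NE}
  4. ckA   = {NW}
  5. kcA   = {NW,NE,SE,S}
  6. kckA  = {NW,SE,S}
  7. ckcA  = {E,W,N}
  8. ckckA = {E,W,NE,N}
  9. kckcA = {E,W,NE,SE,N}
  10. ckckcA = {NW,S}
applying k or c yields no new set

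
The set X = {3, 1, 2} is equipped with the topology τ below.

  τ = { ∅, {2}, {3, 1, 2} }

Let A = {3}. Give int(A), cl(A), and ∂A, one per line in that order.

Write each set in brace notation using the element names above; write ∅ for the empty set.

int(A) = ∅
cl(A)  = {3, 1}
∂A     = {3, 1}

U open, U⊆A: ∅. int(A) = ⋃ = ∅
X∖A={1, 2}, int(X∖A)={2}, hence cl(A)={3, 1}
∂A: remove int from cl → {3, 1}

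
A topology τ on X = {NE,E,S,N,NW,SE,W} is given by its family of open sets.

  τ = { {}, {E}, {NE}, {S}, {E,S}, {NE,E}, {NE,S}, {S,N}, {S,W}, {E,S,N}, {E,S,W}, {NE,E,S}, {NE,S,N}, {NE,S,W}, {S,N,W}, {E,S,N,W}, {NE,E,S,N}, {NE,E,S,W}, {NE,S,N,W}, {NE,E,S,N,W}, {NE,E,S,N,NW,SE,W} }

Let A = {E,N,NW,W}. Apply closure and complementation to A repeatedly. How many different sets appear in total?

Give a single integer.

cl via duality: int({NE,S,SE}) = {NE,S}, so X∖{NE,S} = {E,N,NW,SE,W}
Write k for closure, c for complement:
  1. A     = {E,N,NW,W}
  2. kA    = {E,N,NW,SE,W}
  3. cA    = {NE,S,SE}
  4. ckA   = {NE,S}
  5. kcA   = {NE,S,N,NW,SE,W}
  6. ckcA  = {E}
  7. kckcA = {E,NW,SE}
  8. ckckcA = {NE,S,N,W}
applying k or c yields no new set

8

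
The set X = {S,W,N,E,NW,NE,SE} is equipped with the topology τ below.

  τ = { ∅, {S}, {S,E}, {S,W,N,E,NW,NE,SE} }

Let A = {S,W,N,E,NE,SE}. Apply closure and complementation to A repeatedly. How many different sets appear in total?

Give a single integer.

6

closure: X∖int(X∖A) = X∖∅ = {S,W,N,E,NW,NE,SE}
Let k=closure and c=complement:
  1. A     = {S,W,N,E,NE,SE}
  2. kA    = {S,W,N,E,NW,NE,SE}
  3. cA    = {NW}
  4. ckA   = ∅
  5. kcA   = {W,N,NW,NE,SE}
  6. ckcA  = {S,E}
— saturated at 6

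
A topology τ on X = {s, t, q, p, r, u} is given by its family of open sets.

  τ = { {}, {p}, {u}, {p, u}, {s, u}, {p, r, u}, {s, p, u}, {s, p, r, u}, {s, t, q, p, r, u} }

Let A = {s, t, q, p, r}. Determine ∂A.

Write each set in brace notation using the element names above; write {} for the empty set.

opens ⊆ A: {}, {p}; union → int = {p}
complement {u}; its interior {u}; cl(A) = X∖{u} = {s, t, q, p, r}
boundary = {s, t, q, p, r} ∖ {p} = {s, t, q, r}

{s, t, q, r}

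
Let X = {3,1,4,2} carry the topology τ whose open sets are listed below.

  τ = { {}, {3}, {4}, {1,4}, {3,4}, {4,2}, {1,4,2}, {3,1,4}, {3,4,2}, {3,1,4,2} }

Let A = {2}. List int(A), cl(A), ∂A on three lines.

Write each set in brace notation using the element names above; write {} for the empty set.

interior: largest open inside A is {} (from {})
cl via duality: int({3,1,4}) = {3,1,4}, so X∖{3,1,4} = {2}
cl∖int = {2}

int(A) = {}
cl(A)  = {2}
∂A     = {2}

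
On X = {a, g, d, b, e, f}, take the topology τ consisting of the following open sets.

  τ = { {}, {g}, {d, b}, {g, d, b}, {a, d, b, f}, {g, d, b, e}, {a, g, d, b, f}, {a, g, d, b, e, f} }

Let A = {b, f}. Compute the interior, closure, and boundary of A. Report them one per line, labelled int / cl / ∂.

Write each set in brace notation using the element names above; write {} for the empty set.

int(A) = {}
cl(A)  = {a, d, b, e, f}
∂A     = {a, d, b, e, f}

open subsets of A: {}; so int(A) = {}
closure: X∖int(X∖A) = X∖{g} = {a, d, b, e, f}
∂A = {a, d, b, e, f} minus {} = {a, d, b, e, f}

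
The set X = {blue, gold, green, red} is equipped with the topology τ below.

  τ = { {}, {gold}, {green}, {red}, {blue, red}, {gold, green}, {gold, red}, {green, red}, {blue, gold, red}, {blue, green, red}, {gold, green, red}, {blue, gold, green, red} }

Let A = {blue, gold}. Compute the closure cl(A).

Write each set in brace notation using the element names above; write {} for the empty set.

{blue, gold}

cl via duality: int({green, red}) = {green, red}, so X∖{green, red} = {blue, gold}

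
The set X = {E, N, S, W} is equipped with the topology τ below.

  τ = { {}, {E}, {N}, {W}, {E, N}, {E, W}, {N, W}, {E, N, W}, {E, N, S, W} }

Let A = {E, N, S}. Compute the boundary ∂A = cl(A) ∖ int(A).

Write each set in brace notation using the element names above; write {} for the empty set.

{S}

opens ⊆ A: {}, {N}, {E}, {E, N}; union → int = {E, N}
complement {W}; its interior {W}; cl(A) = X∖{W} = {E, N, S}
boundary = {E, N, S} ∖ {E, N} = {S}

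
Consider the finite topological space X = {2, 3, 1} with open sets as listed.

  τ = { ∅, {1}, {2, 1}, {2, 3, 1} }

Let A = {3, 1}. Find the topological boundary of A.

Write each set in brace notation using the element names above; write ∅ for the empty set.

interior: largest open inside A is {1} (from ∅, {1})
cl via duality: int({2}) = ∅, so X∖∅ = {2, 3, 1}
cl∖int = {2, 3}

{2, 3}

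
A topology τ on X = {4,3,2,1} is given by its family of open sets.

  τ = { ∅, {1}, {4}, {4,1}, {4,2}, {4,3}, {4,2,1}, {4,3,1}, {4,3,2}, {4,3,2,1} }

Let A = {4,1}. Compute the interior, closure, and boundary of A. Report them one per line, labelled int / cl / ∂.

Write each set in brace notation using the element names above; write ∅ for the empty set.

open subsets of A: ∅, {4}, {1}, {4,1}; so int(A) = {4,1}
closure: X∖int(X∖A) = X∖∅ = {4,3,2,1}
∂A = {4,3,2,1} minus {4,1} = {3,2}

int(A) = {4,1}
cl(A)  = {4,3,2,1}
∂A     = {3,2}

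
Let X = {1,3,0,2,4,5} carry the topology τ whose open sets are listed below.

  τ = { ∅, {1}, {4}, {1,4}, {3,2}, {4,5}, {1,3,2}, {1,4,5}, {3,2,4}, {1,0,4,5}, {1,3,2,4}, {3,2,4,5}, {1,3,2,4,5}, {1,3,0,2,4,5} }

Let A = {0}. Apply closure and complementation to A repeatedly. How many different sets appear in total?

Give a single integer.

4

cl via duality: int({1,3,2,4,5}) = {1,3,2,4,5}, so X∖{1,3,2,4,5} = {0}
Write k for closure, c for complement:
  1. A     = {0}
  2. cA    = {1,3,2,4,5}
  3. kcA   = {1,3,0,2,4,5}
  4. ckcA  = ∅
applying k or c yields no new set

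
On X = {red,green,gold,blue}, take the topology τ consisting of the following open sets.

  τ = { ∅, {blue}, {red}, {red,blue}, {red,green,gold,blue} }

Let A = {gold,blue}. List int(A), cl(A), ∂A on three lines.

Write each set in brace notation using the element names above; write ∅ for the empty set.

int(A) = {blue}
cl(A)  = {green,gold,blue}
∂A     = {green,gold}

U open, U⊆A: ∅, {blue}. int(A) = ⋃ = {blue}
X∖A={red,green}, int(X∖A)={red}, hence cl(A)={green,gold,blue}
∂A: remove int from cl → {green,gold}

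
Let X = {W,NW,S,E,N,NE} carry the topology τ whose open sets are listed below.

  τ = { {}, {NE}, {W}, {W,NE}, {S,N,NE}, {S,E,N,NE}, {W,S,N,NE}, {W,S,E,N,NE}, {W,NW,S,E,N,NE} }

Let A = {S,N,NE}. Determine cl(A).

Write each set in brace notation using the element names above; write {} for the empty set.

complement {W,NW,E}; its interior {W}; cl(A) = X∖{W} = {NW,S,E,N,NE}

{NW,S,E,N,NE}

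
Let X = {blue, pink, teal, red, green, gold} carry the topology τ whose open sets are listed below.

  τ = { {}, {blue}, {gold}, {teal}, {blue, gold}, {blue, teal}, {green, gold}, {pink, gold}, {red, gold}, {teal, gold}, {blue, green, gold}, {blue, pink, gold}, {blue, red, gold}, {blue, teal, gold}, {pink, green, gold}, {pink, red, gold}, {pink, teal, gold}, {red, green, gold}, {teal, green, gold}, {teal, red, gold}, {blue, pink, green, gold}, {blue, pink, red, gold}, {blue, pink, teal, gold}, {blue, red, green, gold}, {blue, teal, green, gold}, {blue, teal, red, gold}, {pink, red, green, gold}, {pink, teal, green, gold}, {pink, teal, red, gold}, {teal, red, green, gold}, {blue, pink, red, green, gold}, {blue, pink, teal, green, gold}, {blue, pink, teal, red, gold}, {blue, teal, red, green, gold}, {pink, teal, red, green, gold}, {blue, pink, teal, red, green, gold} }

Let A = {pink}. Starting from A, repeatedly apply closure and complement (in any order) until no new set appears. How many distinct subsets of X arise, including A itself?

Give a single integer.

4

complement {blue, teal, red, green, gold}; its interior {blue, teal, red, green, gold}; cl(A) = X∖{blue, teal, red, green, gold} = {pink}
With k = closure, c = complement:
  1. A     = {pink}
  2. cA    = {blue, teal, red, green, gold}
  3. kcA   = {blue, pink, teal, red, green, gold}
  4. ckcA  = {}
k, c of each give nothing new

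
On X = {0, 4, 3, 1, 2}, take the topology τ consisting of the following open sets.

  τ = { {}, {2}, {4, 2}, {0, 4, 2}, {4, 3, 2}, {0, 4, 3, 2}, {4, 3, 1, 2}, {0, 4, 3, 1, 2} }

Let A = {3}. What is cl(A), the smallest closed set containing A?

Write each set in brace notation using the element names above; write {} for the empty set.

{3, 1}

complement {0, 4, 1, 2}; its interior {0, 4, 2}; cl(A) = X∖{0, 4, 2} = {3, 1}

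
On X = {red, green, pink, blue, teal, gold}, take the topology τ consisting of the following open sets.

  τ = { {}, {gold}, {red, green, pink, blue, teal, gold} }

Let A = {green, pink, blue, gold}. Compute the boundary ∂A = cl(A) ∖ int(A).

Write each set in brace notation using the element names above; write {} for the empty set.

open subsets of A: {}, {gold}; so int(A) = {gold}
closure: X∖int(X∖A) = X∖{} = {red, green, pink, blue, teal, gold}
∂A = {red, green, pink, blue, teal, gold} minus {gold} = {red, green, pink, blue, teal}

{red, green, pink, blue, teal}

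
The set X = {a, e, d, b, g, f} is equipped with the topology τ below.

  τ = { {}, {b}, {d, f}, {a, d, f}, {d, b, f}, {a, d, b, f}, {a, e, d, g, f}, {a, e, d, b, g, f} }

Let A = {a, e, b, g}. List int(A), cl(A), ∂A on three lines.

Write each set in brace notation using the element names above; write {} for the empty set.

opens ⊆ A: {}, {b}; union → int = {b}
complement {d, f}; its interior {d, f}; cl(A) = X∖{d, f} = {a, e, b, g}
boundary = {a, e, b, g} ∖ {b} = {a, e, g}

int(A) = {b}
cl(A)  = {a, e, b, g}
∂A     = {a, e, g}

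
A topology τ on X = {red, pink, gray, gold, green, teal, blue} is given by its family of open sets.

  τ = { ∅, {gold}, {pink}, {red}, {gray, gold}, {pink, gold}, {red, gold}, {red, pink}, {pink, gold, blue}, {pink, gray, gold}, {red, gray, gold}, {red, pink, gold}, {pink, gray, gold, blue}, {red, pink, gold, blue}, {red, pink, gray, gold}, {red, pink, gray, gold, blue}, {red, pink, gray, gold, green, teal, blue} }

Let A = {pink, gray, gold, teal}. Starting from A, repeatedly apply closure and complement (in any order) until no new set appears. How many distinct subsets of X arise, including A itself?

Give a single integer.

closure: X∖int(X∖A) = X∖{red} = {pink, gray, gold, green, teal, blue}
Let k=closure and c=complement:
  1. A     = {pink, gray, gold, teal}
  2. kA    = {pink, gray, gold, green, teal, blue}
  3. cA    = {red, green, blue}
  4. ckA   = {red}
  5. kcA   = {red, green, teal, blue}
  6. kckA  = {red, green, teal}
  7. ckcA  = {pink, gray, gold}
  8. ckckA = {pink, gray, gold, blue}
— saturated at 8

8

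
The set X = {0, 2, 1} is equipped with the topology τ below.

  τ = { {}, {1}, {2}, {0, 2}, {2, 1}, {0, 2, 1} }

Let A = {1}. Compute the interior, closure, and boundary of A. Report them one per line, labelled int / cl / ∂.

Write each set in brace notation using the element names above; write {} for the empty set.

int(A) = {1}
cl(A)  = {1}
∂A     = {}

interior: largest open inside A is {1} (from {}, {1})
cl via duality: int({0, 2}) = {0, 2}, so X∖{0, 2} = {1}
cl∖int = {}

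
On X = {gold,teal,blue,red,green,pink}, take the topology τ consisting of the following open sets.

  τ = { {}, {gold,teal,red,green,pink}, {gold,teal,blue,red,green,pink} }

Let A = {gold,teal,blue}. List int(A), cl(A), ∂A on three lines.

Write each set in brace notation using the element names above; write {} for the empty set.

int(A) = {}
cl(A)  = {gold,teal,blue,red,green,pink}
∂A     = {gold,teal,blue,red,green,pink}

U open, U⊆A: {}. int(A) = ⋃ = {}
X∖A={red,green,pink}, int(X∖A)={}, hence cl(A)={gold,teal,blue,red,green,pink}
∂A: remove int from cl → {gold,teal,blue,red,green,pink}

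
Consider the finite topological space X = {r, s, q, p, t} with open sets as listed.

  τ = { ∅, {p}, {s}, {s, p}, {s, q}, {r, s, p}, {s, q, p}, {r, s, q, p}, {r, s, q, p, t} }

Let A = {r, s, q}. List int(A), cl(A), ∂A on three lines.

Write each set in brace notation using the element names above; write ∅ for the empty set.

open subsets of A: ∅, {s}, {s, q}; so int(A) = {s, q}
closure: X∖int(X∖A) = X∖{p} = {r, s, q, t}
∂A = {r, s, q, t} minus {s, q} = {r, t}

int(A) = {s, q}
cl(A)  = {r, s, q, t}
∂A     = {r, t}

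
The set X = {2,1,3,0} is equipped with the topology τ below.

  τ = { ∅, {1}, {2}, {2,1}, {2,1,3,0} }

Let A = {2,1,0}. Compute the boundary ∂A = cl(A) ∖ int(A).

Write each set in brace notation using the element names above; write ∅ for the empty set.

{3,0}

open subsets of A: ∅, {2}, {1}, {2,1}; so int(A) = {2,1}
closure: X∖int(X∖A) = X∖∅ = {2,1,3,0}
∂A = {2,1,3,0} minus {2,1} = {3,0}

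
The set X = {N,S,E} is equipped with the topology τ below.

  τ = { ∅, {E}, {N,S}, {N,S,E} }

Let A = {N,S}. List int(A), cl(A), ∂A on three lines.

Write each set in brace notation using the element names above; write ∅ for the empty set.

int(A) = {N,S}
cl(A)  = {N,S}
∂A     = ∅

open subsets of A: ∅, {N,S}; so int(A) = {N,S}
closure: X∖int(X∖A) = X∖{E} = {N,S}
∂A = {N,S} minus {N,S} = ∅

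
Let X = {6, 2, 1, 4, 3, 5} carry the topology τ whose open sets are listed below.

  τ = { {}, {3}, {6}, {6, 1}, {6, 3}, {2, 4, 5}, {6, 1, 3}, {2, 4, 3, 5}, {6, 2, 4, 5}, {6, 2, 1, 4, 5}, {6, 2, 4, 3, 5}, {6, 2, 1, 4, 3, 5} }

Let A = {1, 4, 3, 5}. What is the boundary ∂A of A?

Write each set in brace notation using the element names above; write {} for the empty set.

U open, U⊆A: {}, {3}. int(A) = ⋃ = {3}
X∖A={6, 2}, int(X∖A)={6}, hence cl(A)={2, 1, 4, 3, 5}
∂A: remove int from cl → {2, 1, 4, 5}

{2, 1, 4, 5}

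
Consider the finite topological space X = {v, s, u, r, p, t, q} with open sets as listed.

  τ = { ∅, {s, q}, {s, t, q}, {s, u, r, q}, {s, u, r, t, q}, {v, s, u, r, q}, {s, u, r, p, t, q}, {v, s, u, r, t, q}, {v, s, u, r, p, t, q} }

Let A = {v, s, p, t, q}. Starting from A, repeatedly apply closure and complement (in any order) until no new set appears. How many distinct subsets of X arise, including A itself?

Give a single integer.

complement {u, r}; its interior ∅; cl(A) = X∖∅ = {v, s, u, r, p, t, q}
With k = closure, c = complement:
  1. A     = {v, s, p, t, q}
  2. kA    = {v, s, u, r, p, t, q}
  3. cA    = {u, r}
  4. ckA   = ∅
  5. kcA   = {v, u, r, p}
  6. ckcA  = {s, t, q}
k, c of each give nothing new

6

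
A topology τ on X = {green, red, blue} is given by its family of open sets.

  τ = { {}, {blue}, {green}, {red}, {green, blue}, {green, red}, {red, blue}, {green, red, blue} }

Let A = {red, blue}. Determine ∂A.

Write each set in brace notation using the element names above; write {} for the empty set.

{}

interior: largest open inside A is {red, blue} (from {}, {red}, {blue}, {red, blue})
cl via duality: int({green}) = {green}, so X∖{green} = {red, blue}
cl∖int = {}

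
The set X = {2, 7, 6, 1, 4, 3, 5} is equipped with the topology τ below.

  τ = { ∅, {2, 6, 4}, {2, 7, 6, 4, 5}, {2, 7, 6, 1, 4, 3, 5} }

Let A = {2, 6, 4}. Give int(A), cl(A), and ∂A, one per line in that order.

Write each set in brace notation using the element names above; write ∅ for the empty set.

int(A) = {2, 6, 4}
cl(A)  = {2, 7, 6, 1, 4, 3, 5}
∂A     = {7, 1, 3, 5}

interior: largest open inside A is {2, 6, 4} (from ∅, {2, 6, 4})
cl via duality: int({7, 1, 3, 5}) = ∅, so X∖∅ = {2, 7, 6, 1, 4, 3, 5}
cl∖int = {7, 1, 3, 5}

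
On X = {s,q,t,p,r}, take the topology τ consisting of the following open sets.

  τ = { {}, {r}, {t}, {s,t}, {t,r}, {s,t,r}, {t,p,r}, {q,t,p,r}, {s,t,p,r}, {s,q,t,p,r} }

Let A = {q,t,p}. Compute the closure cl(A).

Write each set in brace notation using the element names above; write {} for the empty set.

{s,q,t,p}

complement {s,r}; its interior {r}; cl(A) = X∖{r} = {s,q,t,p}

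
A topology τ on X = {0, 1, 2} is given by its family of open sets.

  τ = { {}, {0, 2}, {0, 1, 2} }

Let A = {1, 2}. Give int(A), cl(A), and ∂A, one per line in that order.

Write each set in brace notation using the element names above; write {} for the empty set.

opens ⊆ A: {}; union → int = {}
complement {0}; its interior {}; cl(A) = X∖{} = {0, 1, 2}
boundary = {0, 1, 2} ∖ {} = {0, 1, 2}

int(A) = {}
cl(A)  = {0, 1, 2}
∂A     = {0, 1, 2}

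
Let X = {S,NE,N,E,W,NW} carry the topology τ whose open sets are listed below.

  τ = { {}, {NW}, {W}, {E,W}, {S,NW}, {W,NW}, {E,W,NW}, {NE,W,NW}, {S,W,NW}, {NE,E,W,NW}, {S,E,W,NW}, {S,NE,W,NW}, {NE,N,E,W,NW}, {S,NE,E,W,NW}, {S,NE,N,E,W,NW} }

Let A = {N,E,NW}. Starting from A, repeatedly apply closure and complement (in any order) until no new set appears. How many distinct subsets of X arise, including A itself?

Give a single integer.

cl via duality: int({S,NE,W}) = {W}, so X∖{W} = {S,NE,N,E,NW}
Write k for closure, c for complement:
  1. A     = {N,E,NW}
  2. kA    = {S,NE,N,E,NW}
  3. cA    = {S,NE,W}
  4. ckA   = {W}
  5. kcA   = {S,NE,N,E,W}
  6. kckA  = {NE,N,E,W}
  7. ckcA  = {NW}
  8. ckckA = {S,NW}
  9. kckcA = {S,NE,N,NW}
  10. ckckcA = {E,W}
applying k or c yields no new set

10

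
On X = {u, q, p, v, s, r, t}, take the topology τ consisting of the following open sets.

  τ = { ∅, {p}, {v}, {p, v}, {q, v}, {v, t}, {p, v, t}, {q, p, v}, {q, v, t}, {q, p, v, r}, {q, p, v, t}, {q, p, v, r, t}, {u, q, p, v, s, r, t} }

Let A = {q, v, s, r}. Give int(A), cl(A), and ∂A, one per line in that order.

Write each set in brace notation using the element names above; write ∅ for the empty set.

opens ⊆ A: ∅, {v}, {q, v}; union → int = {q, v}
complement {u, p, t}; its interior {p}; cl(A) = X∖{p} = {u, q, v, s, r, t}
boundary = {u, q, v, s, r, t} ∖ {q, v} = {u, s, r, t}

int(A) = {q, v}
cl(A)  = {u, q, v, s, r, t}
∂A     = {u, s, r, t}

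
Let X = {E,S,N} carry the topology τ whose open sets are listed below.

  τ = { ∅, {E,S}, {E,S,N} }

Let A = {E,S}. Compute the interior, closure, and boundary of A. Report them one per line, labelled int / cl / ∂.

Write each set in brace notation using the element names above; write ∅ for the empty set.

int(A) = {E,S}
cl(A)  = {E,S,N}
∂A     = {N}

open subsets of A: ∅, {E,S}; so int(A) = {E,S}
closure: X∖int(X∖A) = X∖∅ = {E,S,N}
∂A = {E,S,N} minus {E,S} = {N}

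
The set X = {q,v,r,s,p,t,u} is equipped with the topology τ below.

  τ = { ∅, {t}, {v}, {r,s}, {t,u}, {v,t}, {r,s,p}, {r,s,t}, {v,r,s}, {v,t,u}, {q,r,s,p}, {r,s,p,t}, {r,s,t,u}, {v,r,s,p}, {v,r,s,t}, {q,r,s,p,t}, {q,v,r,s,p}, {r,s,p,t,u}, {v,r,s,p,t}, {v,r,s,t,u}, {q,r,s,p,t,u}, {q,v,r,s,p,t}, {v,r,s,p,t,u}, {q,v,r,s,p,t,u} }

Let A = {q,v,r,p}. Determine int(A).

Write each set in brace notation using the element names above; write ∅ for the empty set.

{v}

open subsets of A: ∅, {v}; so int(A) = {v}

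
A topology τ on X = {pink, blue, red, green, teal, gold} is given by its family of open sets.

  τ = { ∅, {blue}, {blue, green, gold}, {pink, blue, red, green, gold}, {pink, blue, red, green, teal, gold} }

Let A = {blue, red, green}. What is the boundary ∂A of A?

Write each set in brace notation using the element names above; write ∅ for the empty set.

{pink, red, green, teal, gold}

opens ⊆ A: ∅, {blue}; union → int = {blue}
complement {pink, teal, gold}; its interior ∅; cl(A) = X∖∅ = {pink, blue, red, green, teal, gold}
boundary = {pink, blue, red, green, teal, gold} ∖ {blue} = {pink, red, green, teal, gold}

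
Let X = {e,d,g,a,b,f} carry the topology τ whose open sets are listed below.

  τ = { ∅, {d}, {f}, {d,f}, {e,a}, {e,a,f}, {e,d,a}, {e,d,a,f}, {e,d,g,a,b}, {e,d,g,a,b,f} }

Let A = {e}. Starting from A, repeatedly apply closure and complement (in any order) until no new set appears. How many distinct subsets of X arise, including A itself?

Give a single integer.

8

cl via duality: int({d,g,a,b,f}) = {d,f}, so X∖{d,f} = {e,g,a,b}
Write k for closure, c for complement:
  1. A     = {e}
  2. kA    = {e,g,a,b}
  3. cA    = {d,g,a,b,f}
  4. ckA   = {d,f}
  5. kcA   = {e,d,g,a,b,f}
  6. kckA  = {d,g,b,f}
  7. ckcA  = ∅
  8. ckckA = {e,a}
applying k or c yields no new set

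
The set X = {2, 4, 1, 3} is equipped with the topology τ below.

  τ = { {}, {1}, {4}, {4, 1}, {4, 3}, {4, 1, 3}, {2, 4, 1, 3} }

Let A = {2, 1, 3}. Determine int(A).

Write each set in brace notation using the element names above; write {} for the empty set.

interior: largest open inside A is {1} (from {}, {1})

{1}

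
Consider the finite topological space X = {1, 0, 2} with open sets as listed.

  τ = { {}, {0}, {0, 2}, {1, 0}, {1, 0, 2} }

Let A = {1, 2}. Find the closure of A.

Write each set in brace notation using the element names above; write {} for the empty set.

complement {0}; its interior {0}; cl(A) = X∖{0} = {1, 2}

{1, 2}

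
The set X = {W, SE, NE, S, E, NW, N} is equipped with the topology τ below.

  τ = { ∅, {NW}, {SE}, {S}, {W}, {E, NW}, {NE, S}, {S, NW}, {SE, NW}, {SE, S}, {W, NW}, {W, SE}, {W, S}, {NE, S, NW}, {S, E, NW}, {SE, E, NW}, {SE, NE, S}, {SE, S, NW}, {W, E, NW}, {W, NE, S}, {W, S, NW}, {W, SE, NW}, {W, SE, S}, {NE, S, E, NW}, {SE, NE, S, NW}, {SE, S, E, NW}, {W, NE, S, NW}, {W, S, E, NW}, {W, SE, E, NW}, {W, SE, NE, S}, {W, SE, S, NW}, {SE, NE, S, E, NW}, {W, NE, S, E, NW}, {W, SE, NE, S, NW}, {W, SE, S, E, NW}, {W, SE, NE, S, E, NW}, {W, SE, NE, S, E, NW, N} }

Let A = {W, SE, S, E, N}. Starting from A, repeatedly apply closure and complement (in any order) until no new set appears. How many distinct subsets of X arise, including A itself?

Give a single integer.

closure: X∖int(X∖A) = X∖{NW} = {W, SE, NE, S, E, N}
Let k=closure and c=complement:
  1. A     = {W, SE, S, E, N}
  2. kA    = {W, SE, NE, S, E, N}
  3. cA    = {NE, NW}
  4. ckA   = {NW}
  5. kcA   = {NE, E, NW, N}
  6. kckA  = {E, NW, N}
  7. ckcA  = {W, SE, S}
  8. ckckA = {W, SE, NE, S}
  9. kckcA = {W, SE, NE, S, N}
  10. ckckcA = {E, NW}
— saturated at 10

10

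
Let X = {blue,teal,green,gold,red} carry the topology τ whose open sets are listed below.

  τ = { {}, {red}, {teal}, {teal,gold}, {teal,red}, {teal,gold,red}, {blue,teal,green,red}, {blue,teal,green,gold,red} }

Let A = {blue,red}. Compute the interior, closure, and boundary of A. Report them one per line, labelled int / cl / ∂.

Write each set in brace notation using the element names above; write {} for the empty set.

int(A) = {red}
cl(A)  = {blue,green,red}
∂A     = {blue,green}

open subsets of A: {}, {red}; so int(A) = {red}
closure: X∖int(X∖A) = X∖{teal,gold} = {blue,green,red}
∂A = {blue,green,red} minus {red} = {blue,green}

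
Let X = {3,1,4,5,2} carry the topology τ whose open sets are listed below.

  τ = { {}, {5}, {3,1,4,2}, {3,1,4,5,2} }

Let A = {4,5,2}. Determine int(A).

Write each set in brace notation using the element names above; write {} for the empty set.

open subsets of A: {}, {5}; so int(A) = {5}

{5}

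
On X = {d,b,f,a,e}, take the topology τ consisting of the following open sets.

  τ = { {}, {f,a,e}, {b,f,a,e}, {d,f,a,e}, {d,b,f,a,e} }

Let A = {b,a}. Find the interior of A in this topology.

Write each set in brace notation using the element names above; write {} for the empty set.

{}

U open, U⊆A: {}. int(A) = ⋃ = {}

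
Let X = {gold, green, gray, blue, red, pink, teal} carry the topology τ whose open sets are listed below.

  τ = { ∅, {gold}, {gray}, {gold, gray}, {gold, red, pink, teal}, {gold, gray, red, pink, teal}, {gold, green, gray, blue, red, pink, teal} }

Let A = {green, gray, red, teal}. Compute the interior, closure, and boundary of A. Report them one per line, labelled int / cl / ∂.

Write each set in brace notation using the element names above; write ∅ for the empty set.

U open, U⊆A: ∅, {gray}. int(A) = ⋃ = {gray}
X∖A={gold, blue, pink}, int(X∖A)={gold}, hence cl(A)={green, gray, blue, red, pink, teal}
∂A: remove int from cl → {green, blue, red, pink, teal}

int(A) = {gray}
cl(A)  = {green, gray, blue, red, pink, teal}
∂A     = {green, blue, red, pink, teal}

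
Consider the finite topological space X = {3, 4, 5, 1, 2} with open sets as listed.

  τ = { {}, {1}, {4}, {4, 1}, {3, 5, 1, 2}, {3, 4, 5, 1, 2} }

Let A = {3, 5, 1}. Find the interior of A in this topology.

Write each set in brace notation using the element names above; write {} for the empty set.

interior: largest open inside A is {1} (from {}, {1})

{1}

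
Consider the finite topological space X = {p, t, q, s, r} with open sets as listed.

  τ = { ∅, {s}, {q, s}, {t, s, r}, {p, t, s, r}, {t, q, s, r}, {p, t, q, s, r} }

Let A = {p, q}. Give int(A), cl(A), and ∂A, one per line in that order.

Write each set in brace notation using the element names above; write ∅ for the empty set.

U open, U⊆A: ∅. int(A) = ⋃ = ∅
X∖A={t, s, r}, int(X∖A)={t, s, r}, hence cl(A)={p, q}
∂A: remove int from cl → {p, q}

int(A) = ∅
cl(A)  = {p, q}
∂A     = {p, q}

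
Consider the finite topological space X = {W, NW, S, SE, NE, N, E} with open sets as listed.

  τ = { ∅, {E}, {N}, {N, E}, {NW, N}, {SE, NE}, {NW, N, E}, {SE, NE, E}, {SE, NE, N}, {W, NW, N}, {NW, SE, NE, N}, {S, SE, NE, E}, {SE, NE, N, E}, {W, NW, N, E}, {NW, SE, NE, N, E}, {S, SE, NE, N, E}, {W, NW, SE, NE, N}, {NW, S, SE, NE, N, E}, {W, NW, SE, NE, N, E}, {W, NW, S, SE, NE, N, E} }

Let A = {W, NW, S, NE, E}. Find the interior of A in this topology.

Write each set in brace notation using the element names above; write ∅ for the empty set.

{E}

open subsets of A: ∅, {E}; so int(A) = {E}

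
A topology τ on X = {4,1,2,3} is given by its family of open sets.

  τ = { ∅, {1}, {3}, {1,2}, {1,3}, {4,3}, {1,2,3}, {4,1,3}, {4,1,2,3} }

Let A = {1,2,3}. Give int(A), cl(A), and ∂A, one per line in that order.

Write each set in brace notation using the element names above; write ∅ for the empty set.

U open, U⊆A: ∅, {3}, {1}, {1,2}, {1,3}, {1,2,3}. int(A) = ⋃ = {1,2,3}
X∖A={4}, int(X∖A)=∅, hence cl(A)={4,1,2,3}
∂A: remove int from cl → {4}

int(A) = {1,2,3}
cl(A)  = {4,1,2,3}
∂A     = {4}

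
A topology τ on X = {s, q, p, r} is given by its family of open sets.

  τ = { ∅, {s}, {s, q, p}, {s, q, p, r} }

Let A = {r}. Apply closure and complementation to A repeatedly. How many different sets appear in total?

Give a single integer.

4

X∖A={s, q, p}, int(X∖A)={s, q, p}, hence cl(A)={r}
Orbit (k=closure, c=complement):
  1. A     = {r}
  2. cA    = {s, q, p}
  3. kcA   = {s, q, p, r}
  4. ckcA  = ∅
(closed under both — stop)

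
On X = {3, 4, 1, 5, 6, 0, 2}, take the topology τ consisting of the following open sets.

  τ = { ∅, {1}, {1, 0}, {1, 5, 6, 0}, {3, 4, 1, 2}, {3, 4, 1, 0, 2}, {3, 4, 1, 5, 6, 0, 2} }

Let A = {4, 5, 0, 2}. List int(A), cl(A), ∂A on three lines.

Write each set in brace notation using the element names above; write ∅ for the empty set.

opens ⊆ A: ∅; union → int = ∅
complement {3, 1, 6}; its interior {1}; cl(A) = X∖{1} = {3, 4, 5, 6, 0, 2}
boundary = {3, 4, 5, 6, 0, 2} ∖ ∅ = {3, 4, 5, 6, 0, 2}

int(A) = ∅
cl(A)  = {3, 4, 5, 6, 0, 2}
∂A     = {3, 4, 5, 6, 0, 2}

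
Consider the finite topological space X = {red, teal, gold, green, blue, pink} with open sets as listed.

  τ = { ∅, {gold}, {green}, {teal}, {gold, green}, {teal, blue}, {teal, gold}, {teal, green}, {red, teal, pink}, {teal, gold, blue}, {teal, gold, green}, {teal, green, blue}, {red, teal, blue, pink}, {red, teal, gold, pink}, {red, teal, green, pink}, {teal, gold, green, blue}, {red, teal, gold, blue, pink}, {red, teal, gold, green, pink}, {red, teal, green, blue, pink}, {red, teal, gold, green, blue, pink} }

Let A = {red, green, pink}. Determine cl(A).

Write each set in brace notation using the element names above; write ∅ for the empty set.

{red, green, pink}

closure: X∖int(X∖A) = X∖{teal, gold, blue} = {red, green, pink}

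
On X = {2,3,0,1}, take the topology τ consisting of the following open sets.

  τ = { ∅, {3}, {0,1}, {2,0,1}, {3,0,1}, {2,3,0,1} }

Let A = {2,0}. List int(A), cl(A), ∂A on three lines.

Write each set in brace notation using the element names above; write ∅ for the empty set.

U open, U⊆A: ∅. int(A) = ⋃ = ∅
X∖A={3,1}, int(X∖A)={3}, hence cl(A)={2,0,1}
∂A: remove int from cl → {2,0,1}

int(A) = ∅
cl(A)  = {2,0,1}
∂A     = {2,0,1}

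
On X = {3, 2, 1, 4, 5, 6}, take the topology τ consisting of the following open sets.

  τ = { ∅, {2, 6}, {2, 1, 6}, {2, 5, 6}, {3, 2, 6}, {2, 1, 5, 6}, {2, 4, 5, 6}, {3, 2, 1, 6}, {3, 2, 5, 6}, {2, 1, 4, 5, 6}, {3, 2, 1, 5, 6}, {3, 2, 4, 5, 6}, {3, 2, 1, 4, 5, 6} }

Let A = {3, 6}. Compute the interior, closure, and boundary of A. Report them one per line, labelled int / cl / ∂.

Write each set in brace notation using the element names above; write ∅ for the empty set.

int(A) = ∅
cl(A)  = {3, 2, 1, 4, 5, 6}
∂A     = {3, 2, 1, 4, 5, 6}

U open, U⊆A: ∅. int(A) = ⋃ = ∅
X∖A={2, 1, 4, 5}, int(X∖A)=∅, hence cl(A)={3, 2, 1, 4, 5, 6}
∂A: remove int from cl → {3, 2, 1, 4, 5, 6}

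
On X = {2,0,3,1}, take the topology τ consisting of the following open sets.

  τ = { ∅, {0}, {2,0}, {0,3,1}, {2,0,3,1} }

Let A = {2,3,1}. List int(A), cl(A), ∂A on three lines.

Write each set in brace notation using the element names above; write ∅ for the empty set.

int(A) = ∅
cl(A)  = {2,3,1}
∂A     = {2,3,1}

interior: largest open inside A is ∅ (from ∅)
cl via duality: int({0}) = {0}, so X∖{0} = {2,3,1}
cl∖int = {2,3,1}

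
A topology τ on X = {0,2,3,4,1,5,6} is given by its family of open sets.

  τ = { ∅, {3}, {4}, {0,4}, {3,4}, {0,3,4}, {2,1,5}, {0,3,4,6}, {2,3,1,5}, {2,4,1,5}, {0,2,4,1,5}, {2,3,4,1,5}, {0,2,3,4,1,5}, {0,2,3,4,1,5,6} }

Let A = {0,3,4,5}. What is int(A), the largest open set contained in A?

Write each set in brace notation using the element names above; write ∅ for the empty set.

open subsets of A: ∅, {4}, {3}, {3,4}, {0,4}, {0,3,4}; so int(A) = {0,3,4}

{0,3,4}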